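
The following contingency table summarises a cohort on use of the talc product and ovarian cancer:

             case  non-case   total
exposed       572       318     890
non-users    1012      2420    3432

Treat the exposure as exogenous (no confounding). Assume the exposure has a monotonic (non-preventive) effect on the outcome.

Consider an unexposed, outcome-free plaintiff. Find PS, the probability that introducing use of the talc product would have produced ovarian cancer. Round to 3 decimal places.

PS ≈ 0.493

p₁ = P(outcome | exposed) = 572/890 = 0.6427
p₀ = P(outcome | unexposed) = 1012/3432 = 0.29487
Under exogeneity and monotonicity, PS = (p₁ − p₀) / (1 − p₀).
PS = (0.6427 − 0.29487) / (1 − 0.29487) = 0.34782 / 0.70513 ≈ 0.4933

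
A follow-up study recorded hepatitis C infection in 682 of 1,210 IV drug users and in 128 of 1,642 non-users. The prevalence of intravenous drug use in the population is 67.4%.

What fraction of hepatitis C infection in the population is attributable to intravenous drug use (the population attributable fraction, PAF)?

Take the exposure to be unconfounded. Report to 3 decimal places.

PAF ≈ 0.808

p₁ = P(outcome | exposed) = 682/1210 = 0.56364
p₀ = P(outcome | unexposed) = 128/1642 = 0.077954
Overall risk P(Y=1) = π·p₁ + (1−π)·p₀ = 0.674×0.56364 + 0.326×0.077954 = 0.4053.
Under exogeneity, PAF = [P(Y=1) − p₀] / P(Y=1).
PAF = (0.4053 − 0.077954) / 0.4053 ≈ 0.8077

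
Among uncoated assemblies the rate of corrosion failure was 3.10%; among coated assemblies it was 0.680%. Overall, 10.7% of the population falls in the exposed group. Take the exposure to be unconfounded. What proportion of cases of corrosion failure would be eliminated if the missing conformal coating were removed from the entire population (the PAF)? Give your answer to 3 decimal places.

PAF ≈ 0.276

p₁ = 0.031, p₀ = 0.0068.
Overall risk P(Y=1) = π·p₁ + (1−π)·p₀ = 0.107×0.031 + 0.893×0.0068 = 0.0093894.
Under exogeneity, PAF = [P(Y=1) − p₀] / P(Y=1).
PAF = (0.0093894 − 0.0068) / 0.0093894 ≈ 0.2758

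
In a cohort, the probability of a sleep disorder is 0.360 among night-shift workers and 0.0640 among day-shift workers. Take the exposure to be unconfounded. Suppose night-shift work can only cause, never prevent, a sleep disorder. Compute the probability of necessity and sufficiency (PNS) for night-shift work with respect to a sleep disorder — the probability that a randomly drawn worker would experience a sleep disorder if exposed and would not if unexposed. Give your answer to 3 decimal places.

PNS ≈ 0.296

Let p₁ = 0.36, p₀ = 0.064.
Under exogeneity and monotonicity, PNS = p₁ − p₀.
PNS = 0.36 − 0.064 = 0.296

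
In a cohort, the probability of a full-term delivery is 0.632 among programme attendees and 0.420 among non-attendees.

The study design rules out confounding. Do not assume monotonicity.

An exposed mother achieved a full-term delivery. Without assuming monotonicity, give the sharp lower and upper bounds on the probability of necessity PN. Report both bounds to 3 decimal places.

Let p₁ = 0.632, p₀ = 0.42.
Under exogeneity alone the bounds on PN are max{0,(p₁−p₀)/p₁} ≤ PN ≤ min{1,(1−p₀)/p₁}.
  lower = (p₁ − p₀)/p₁ = 0.212 / 0.632 ≈ 0.3354
  upper = min{1, (1 − p₀)/p₁} = 0.58 / 0.632 ≈ 0.9177

0.335 ≤ PN ≤ 0.918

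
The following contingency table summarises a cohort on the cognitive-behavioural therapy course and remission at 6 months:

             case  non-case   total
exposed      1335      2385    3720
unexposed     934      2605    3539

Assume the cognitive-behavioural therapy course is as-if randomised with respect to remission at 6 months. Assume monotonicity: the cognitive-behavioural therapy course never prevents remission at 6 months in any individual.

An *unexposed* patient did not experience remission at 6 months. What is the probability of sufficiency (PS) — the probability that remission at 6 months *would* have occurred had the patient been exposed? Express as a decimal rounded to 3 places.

p₁ = P(outcome | exposed) = 1335/3720 = 0.35887
p₀ = P(outcome | unexposed) = 934/3539 = 0.26392
Under exogeneity and monotonicity, PS = (p₁ − p₀) / (1 − p₀).
PS = (0.35887 − 0.26392) / (1 − 0.26392) = 0.094955 / 0.73608 ≈ 0.1290

PS ≈ 0.129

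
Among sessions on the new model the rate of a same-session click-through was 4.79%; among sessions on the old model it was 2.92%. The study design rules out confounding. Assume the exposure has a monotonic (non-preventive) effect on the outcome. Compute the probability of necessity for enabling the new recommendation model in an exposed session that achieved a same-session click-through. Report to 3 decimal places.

p₁ = 0.0479, p₀ = 0.0292.
Under exogeneity and monotonicity, PN = (p₁ − p₀) / p₁.
PN = (0.0479 − 0.0292) / 0.0479 = 0.0187 / 0.0479 ≈ 0.3904

PN ≈ 0.390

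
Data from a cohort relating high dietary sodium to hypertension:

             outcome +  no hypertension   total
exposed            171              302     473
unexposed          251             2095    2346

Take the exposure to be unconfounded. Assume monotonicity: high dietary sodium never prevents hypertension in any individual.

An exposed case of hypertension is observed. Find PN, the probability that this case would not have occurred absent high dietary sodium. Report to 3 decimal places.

p₁ = P(outcome | exposed) = 171/473 = 0.36152
p₀ = P(outcome | unexposed) = 251/2346 = 0.10699
Under exogeneity and monotonicity, PN = (p₁ − p₀)/p₁.
PN = (0.36152 − 0.10699) / 0.36152 ≈ 0.7041

PN ≈ 0.704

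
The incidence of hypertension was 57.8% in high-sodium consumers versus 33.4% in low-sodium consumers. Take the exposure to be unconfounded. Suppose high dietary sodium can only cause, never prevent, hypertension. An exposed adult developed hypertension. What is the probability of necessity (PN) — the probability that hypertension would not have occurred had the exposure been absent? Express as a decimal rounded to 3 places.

PN ≈ 0.422

p₁ = 0.578, p₀ = 0.334.
Under exogeneity and monotonicity, PN = (p₁ − p₀) / p₁.
PN = (0.578 − 0.334) / 0.578 = 0.244 / 0.578 ≈ 0.4221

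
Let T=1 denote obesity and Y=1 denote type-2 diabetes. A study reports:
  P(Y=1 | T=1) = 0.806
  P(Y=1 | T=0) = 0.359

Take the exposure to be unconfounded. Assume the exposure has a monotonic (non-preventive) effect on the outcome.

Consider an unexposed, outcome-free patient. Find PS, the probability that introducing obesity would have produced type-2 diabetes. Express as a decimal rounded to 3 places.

PS ≈ 0.697

Let p₁ = 0.806, p₀ = 0.359.
Under exogeneity and monotonicity, PS = (p₁ − p₀) / (1 − p₀).
PS = (0.806 − 0.359) / (1 − 0.359) = 0.447 / 0.641 ≈ 0.6973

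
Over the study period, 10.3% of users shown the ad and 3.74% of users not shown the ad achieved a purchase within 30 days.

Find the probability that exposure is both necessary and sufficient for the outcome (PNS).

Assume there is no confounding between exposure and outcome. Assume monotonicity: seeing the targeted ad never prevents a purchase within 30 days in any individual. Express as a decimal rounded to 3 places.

PNS ≈ 0.066

p₁ = 0.103, p₀ = 0.0374.
Under exogeneity and monotonicity, PNS = p₁ − p₀.
PNS = 0.103 − 0.0374 = 0.0656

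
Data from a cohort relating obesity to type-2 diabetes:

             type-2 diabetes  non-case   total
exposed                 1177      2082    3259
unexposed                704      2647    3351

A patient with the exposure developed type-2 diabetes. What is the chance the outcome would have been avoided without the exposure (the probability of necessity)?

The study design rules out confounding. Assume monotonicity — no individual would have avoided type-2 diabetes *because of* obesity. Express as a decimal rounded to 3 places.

PN ≈ 0.418

p₁ = P(outcome | exposed) = 1177/3259 = 0.36115
p₀ = P(outcome | unexposed) = 704/3351 = 0.21009
Under exogeneity and monotonicity, PN = (p₁ − p₀)/p₁.
PN = (0.36115 − 0.21009) / 0.36115 ≈ 0.4183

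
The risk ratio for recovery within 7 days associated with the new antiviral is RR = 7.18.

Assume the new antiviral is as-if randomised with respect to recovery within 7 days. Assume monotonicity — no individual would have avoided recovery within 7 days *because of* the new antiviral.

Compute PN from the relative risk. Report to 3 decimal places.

Under exogeneity and monotonicity, PN = (RR − 1) / RR = 1 − 1/RR.
PN = (7.18 − 1) / 7.18 = 6.18 / 7.18 ≈ 0.8607

PN ≈ 0.861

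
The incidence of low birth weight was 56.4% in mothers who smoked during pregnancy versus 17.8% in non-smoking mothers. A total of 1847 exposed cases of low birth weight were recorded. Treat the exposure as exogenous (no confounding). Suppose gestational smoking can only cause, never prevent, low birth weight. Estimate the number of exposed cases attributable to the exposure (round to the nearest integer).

about 1264 cases

p₁ = 0.564, p₀ = 0.178.
PN = (p₁ − p₀)/p₁ = (0.564 − 0.178) / 0.564 ≈ 0.68440.
Attributable cases ≈ PN × (exposed cases) = 0.68440 × 1847 ≈ 1264.08.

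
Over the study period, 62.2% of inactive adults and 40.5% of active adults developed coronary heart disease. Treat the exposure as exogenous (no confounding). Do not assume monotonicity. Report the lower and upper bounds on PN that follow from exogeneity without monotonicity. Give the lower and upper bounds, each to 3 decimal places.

0.349 ≤ PN ≤ 0.957

p₁ = 0.622, p₀ = 0.405.
Under exogeneity alone the bounds on PN are max{0,(p₁−p₀)/p₁} ≤ PN ≤ min{1,(1−p₀)/p₁}.
  lower = (p₁ − p₀)/p₁ = 0.217 / 0.622 ≈ 0.3489
  upper = min{1, (1 − p₀)/p₁} = 0.595 / 0.622 ≈ 0.9566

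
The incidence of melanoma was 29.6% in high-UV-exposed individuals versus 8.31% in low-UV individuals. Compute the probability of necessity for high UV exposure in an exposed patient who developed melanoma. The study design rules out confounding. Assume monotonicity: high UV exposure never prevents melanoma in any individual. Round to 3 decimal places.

PN ≈ 0.719

p₁ = 0.296, p₀ = 0.0831.
Under exogeneity and monotonicity, PN = (p₁ − p₀) / p₁.
PN = (0.296 − 0.0831) / 0.296 = 0.2129 / 0.296 ≈ 0.7193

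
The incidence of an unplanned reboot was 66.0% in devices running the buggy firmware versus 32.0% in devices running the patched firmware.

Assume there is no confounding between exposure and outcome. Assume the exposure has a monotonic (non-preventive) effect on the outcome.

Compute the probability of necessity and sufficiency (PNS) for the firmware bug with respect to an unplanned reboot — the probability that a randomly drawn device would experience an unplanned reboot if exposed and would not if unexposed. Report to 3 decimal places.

PNS ≈ 0.340

p₁ = 0.66, p₀ = 0.32.
Under exogeneity and monotonicity, PNS = p₁ − p₀.
PNS = 0.66 − 0.32 = 0.34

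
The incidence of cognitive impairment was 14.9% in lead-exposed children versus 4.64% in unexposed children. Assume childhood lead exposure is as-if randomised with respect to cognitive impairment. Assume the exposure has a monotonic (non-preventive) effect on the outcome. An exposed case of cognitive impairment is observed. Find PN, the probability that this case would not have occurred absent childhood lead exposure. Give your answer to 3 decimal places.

p₁ = 0.149, p₀ = 0.0464.
Under exogeneity and monotonicity, PN = (p₁ − p₀) / p₁.
PN = (0.149 − 0.0464) / 0.149 = 0.1026 / 0.149 ≈ 0.6886

PN ≈ 0.689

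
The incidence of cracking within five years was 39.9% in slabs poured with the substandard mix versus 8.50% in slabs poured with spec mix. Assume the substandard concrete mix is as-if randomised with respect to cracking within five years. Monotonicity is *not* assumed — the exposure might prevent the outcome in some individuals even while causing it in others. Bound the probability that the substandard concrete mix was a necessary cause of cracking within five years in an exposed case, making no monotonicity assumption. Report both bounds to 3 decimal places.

p₁ = 0.399, p₀ = 0.085.
Under exogeneity alone the bounds on PN are max{0,(p₁−p₀)/p₁} ≤ PN ≤ min{1,(1−p₀)/p₁}.
  lower = (p₁ − p₀)/p₁ = 0.314 / 0.399 ≈ 0.7870
  upper = min{1, (1 − p₀)/p₁} = 0.915 / 0.399 ≈ 2.2932 → capped at 1

0.787 ≤ PN ≤ 1.000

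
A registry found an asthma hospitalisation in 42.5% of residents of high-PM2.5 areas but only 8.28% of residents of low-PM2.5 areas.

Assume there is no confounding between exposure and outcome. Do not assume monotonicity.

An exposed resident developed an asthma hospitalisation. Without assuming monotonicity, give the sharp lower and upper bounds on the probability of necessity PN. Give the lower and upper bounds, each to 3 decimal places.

p₁ = 0.425, p₀ = 0.0828.
Under exogeneity alone the bounds on PN are max{0,(p₁−p₀)/p₁} ≤ PN ≤ min{1,(1−p₀)/p₁}.
  lower = (p₁ − p₀)/p₁ = 0.3422 / 0.425 ≈ 0.8052
  upper = min{1, (1 − p₀)/p₁} = 0.9172 / 0.425 ≈ 2.1581 → capped at 1

0.805 ≤ PN ≤ 1.000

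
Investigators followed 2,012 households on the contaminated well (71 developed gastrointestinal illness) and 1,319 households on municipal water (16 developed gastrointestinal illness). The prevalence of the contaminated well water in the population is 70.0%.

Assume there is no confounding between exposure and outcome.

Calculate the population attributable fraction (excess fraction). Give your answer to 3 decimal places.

p₁ = P(outcome | exposed) = 71/2012 = 0.035288
p₀ = P(outcome | unexposed) = 16/1319 = 0.01213
Overall risk P(Y=1) = π·p₁ + (1−π)·p₀ = 0.7×0.035288 + 0.3×0.01213 = 0.028341.
Under exogeneity, PAF = [P(Y=1) − p₀] / P(Y=1).
PAF = (0.028341 − 0.01213) / 0.028341 ≈ 0.5720

PAF ≈ 0.572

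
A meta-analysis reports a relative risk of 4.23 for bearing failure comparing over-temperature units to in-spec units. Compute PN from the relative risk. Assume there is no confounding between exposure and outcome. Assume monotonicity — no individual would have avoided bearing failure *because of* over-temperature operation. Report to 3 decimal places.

PN ≈ 0.764

Under exogeneity and monotonicity, PN = (RR − 1) / RR = 1 − 1/RR.
PN = (4.23 − 1) / 4.23 = 3.23 / 4.23 ≈ 0.7636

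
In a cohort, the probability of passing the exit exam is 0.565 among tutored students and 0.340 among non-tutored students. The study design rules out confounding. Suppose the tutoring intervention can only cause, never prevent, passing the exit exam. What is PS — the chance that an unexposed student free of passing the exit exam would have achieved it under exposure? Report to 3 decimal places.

Let p₁ = 0.565, p₀ = 0.34.
Under exogeneity and monotonicity, PS = (p₁ − p₀) / (1 − p₀).
PS = (0.565 − 0.34) / (1 − 0.34) = 0.225 / 0.66 ≈ 0.3409

PS ≈ 0.341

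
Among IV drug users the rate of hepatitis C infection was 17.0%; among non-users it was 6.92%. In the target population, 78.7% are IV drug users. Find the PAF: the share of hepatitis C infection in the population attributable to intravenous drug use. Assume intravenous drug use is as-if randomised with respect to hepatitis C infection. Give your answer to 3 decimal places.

p₁ = 0.17, p₀ = 0.0692.
Overall risk P(Y=1) = π·p₁ + (1−π)·p₀ = 0.787×0.17 + 0.213×0.0692 = 0.14853.
Under exogeneity, PAF = [P(Y=1) − p₀] / P(Y=1).
PAF = (0.14853 − 0.0692) / 0.14853 ≈ 0.5341

PAF ≈ 0.534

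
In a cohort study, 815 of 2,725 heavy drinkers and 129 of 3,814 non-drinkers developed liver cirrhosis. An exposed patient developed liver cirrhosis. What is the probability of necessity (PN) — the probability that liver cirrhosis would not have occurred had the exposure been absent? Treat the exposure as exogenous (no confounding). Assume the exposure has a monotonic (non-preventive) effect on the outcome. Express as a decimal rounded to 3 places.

PN ≈ 0.887

p₁ = P(outcome | exposed) = 815/2725 = 0.29908
p₀ = P(outcome | unexposed) = 129/3814 = 0.033823
Under exogeneity and monotonicity, PN = (p₁ − p₀) / p₁.
PN = (0.29908 − 0.033823) / 0.29908 = 0.26526 / 0.29908 ≈ 0.8869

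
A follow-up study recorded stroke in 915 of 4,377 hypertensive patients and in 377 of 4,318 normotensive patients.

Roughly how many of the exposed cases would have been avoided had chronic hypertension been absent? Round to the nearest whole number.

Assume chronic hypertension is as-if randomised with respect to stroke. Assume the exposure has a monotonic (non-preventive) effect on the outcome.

p₁ = P(outcome | exposed) = 915/4377 = 0.20905
p₀ = P(outcome | unexposed) = 377/4318 = 0.087309
PN = (p₁ − p₀)/p₁ = (0.20905 − 0.087309) / 0.20905 ≈ 0.58235.
Attributable cases ≈ PN × (exposed cases) = 0.58235 × 915 ≈ 532.85.

about 533 cases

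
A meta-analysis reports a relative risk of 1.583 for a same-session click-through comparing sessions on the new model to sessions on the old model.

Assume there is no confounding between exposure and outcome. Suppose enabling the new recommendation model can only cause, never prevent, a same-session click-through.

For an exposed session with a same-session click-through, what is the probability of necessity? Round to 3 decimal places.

Under exogeneity and monotonicity, PN = (RR − 1) / RR = 1 − 1/RR.
PN = (1.583 − 1) / 1.583 = 0.583 / 1.583 ≈ 0.3683

PN ≈ 0.368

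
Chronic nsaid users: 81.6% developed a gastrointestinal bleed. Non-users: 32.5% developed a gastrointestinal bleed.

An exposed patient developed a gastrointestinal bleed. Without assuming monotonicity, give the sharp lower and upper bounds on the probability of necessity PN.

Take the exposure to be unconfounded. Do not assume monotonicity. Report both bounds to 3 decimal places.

p₁ = 0.816, p₀ = 0.325.
Under exogeneity alone the bounds on PN are max{0,(p₁−p₀)/p₁} ≤ PN ≤ min{1,(1−p₀)/p₁}.
  lower = (p₁ − p₀)/p₁ = 0.491 / 0.816 ≈ 0.6017
  upper = min{1, (1 − p₀)/p₁} = 0.675 / 0.816 ≈ 0.8272

0.602 ≤ PN ≤ 0.827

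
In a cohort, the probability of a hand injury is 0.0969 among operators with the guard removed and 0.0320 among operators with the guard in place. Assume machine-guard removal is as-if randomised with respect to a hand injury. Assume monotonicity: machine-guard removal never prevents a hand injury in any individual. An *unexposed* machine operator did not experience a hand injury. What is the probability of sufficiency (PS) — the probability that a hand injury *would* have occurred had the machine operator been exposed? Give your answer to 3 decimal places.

PS ≈ 0.067

Let p₁ = 0.0969, p₀ = 0.032.
Under exogeneity and monotonicity, PS = (p₁ − p₀) / (1 − p₀).
PS = (0.0969 − 0.032) / (1 − 0.032) = 0.0649 / 0.968 ≈ 0.0670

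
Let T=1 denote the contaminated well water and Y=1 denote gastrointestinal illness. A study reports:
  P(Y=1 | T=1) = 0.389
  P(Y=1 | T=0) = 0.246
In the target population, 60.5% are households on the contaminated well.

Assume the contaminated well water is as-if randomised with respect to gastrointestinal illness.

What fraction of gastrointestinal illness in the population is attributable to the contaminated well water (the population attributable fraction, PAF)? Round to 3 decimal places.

PAF ≈ 0.260

Let p₁ = 0.389, p₀ = 0.246.
Overall risk P(Y=1) = π·p₁ + (1−π)·p₀ = 0.605×0.389 + 0.395×0.246 = 0.33252.
Under exogeneity, PAF = [P(Y=1) − p₀] / P(Y=1).
PAF = (0.33252 − 0.246) / 0.33252 ≈ 0.2602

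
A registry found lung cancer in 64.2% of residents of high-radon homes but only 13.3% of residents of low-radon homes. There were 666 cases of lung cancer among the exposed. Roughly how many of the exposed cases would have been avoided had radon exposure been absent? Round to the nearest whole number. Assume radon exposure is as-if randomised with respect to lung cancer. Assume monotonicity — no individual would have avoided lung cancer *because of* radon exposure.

p₁ = 0.642, p₀ = 0.133.
PN = (p₁ − p₀)/p₁ = (0.642 − 0.133) / 0.642 ≈ 0.79283.
Attributable cases ≈ PN × (exposed cases) = 0.79283 × 666 ≈ 528.03.

about 528 cases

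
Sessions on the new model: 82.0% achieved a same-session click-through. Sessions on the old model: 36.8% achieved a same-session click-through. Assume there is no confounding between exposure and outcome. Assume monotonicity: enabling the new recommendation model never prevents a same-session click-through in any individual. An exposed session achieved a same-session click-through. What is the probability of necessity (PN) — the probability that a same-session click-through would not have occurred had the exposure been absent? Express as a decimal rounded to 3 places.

PN ≈ 0.551

p₁ = 0.82, p₀ = 0.368.
Under exogeneity and monotonicity, PN = (p₁ − p₀) / p₁.
PN = (0.82 − 0.368) / 0.82 = 0.452 / 0.82 ≈ 0.5512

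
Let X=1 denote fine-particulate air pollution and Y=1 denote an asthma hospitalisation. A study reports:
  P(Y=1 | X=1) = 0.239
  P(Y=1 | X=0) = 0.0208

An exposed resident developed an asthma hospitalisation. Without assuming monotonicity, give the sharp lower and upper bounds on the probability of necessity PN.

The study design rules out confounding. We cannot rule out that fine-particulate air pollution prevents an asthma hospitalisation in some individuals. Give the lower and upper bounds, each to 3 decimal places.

Let p₁ = 0.239, p₀ = 0.0208.
Under exogeneity alone the bounds on PN are max{0,(p₁−p₀)/p₁} ≤ PN ≤ min{1,(1−p₀)/p₁}.
  lower = (p₁ − p₀)/p₁ = 0.2182 / 0.239 ≈ 0.9130
  upper = min{1, (1 − p₀)/p₁} = 0.9792 / 0.239 ≈ 4.0971 → capped at 1

0.913 ≤ PN ≤ 1.000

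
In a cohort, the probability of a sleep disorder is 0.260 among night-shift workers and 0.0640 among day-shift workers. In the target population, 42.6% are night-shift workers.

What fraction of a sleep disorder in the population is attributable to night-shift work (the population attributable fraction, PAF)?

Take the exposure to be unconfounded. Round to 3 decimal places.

Let p₁ = 0.26, p₀ = 0.064.
Overall risk P(Y=1) = π·p₁ + (1−π)·p₀ = 0.426×0.26 + 0.574×0.064 = 0.1475.
Under exogeneity, PAF = [P(Y=1) − p₀] / P(Y=1).
PAF = (0.1475 − 0.064) / 0.1475 ≈ 0.5661

PAF ≈ 0.566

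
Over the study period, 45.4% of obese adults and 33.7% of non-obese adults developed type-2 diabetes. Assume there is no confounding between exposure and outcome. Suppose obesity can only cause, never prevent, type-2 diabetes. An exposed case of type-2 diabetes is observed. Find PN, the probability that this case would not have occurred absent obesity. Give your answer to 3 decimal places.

PN ≈ 0.258

p₁ = 0.454, p₀ = 0.337.
Under exogeneity and monotonicity, PN = (p₁ − p₀) / p₁.
PN = (0.454 − 0.337) / 0.454 = 0.117 / 0.454 ≈ 0.2577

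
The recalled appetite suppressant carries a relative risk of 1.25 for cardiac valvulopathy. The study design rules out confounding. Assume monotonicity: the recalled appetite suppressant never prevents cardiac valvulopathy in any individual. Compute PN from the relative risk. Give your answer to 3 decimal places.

Under exogeneity and monotonicity, PN = (RR − 1) / RR = 1 − 1/RR.
PN = (1.25 − 1) / 1.25 = 0.25 / 1.25 ≈ 0.2000

PN ≈ 0.200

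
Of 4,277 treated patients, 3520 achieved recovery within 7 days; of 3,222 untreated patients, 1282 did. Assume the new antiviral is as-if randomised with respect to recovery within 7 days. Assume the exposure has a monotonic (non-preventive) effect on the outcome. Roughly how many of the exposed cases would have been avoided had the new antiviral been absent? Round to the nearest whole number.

p₁ = P(outcome | exposed) = 3520/4277 = 0.82301
p₀ = P(outcome | unexposed) = 1282/3222 = 0.39789
PN = (p₁ − p₀)/p₁ = (0.82301 − 0.39789) / 0.82301 ≈ 0.51654.
Attributable cases ≈ PN × (exposed cases) = 0.51654 × 3520 ≈ 1818.23.

about 1818 cases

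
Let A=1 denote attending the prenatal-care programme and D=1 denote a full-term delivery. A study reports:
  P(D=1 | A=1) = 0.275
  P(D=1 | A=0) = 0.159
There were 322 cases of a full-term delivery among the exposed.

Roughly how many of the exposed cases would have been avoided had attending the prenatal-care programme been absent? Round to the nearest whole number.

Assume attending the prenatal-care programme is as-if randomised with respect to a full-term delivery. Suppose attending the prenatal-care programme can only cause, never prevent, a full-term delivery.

about 136 cases

Let p₁ = 0.275, p₀ = 0.159.
PN = (p₁ − p₀)/p₁ = (0.275 − 0.159) / 0.275 ≈ 0.42182.
Attributable cases ≈ PN × (exposed cases) = 0.42182 × 322 ≈ 135.83.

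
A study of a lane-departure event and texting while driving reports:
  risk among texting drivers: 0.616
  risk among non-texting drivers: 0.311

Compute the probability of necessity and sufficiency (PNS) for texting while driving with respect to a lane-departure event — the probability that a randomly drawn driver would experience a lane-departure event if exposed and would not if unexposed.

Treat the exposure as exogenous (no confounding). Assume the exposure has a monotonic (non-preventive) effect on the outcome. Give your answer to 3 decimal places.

Let p₁ = 0.616, p₀ = 0.311.
Under exogeneity and monotonicity, PNS = p₁ − p₀.
PNS = 0.616 − 0.311 = 0.305

PNS ≈ 0.305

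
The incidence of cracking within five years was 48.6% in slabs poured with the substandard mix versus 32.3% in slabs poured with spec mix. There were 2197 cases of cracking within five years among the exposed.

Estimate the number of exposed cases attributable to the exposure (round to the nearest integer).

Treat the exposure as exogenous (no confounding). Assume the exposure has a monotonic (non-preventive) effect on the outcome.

about 737 cases

p₁ = 0.486, p₀ = 0.323.
PN = (p₁ − p₀)/p₁ = (0.486 − 0.323) / 0.486 ≈ 0.33539.
Attributable cases ≈ PN × (exposed cases) = 0.33539 × 2197 ≈ 736.85.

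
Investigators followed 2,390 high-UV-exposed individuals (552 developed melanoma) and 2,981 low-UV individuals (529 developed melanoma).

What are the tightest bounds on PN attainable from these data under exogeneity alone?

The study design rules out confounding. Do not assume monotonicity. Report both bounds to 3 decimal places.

p₁ = P(outcome | exposed) = 552/2390 = 0.23096
p₀ = P(outcome | unexposed) = 529/2981 = 0.17746
Under exogeneity alone the bounds on PN are max{0,(p₁−p₀)/p₁} ≤ PN ≤ min{1,(1−p₀)/p₁}.
  lower = (p₁ − p₀)/p₁ = 0.053505 / 0.23096 ≈ 0.2317
  upper = min{1, (1 − p₀)/p₁} = 0.82254 / 0.23096 ≈ 3.5614 → capped at 1

0.232 ≤ PN ≤ 1.000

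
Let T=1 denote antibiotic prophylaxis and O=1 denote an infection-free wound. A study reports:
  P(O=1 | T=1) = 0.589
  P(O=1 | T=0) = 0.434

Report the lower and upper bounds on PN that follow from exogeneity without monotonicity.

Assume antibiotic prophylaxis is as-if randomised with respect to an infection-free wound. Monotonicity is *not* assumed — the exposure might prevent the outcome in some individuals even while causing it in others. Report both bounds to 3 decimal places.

Let p₁ = 0.589, p₀ = 0.434.
Under exogeneity alone the bounds on PN are max{0,(p₁−p₀)/p₁} ≤ PN ≤ min{1,(1−p₀)/p₁}.
  lower = (p₁ − p₀)/p₁ = 0.155 / 0.589 ≈ 0.2632
  upper = min{1, (1 − p₀)/p₁} = 0.566 / 0.589 ≈ 0.9610

0.263 ≤ PN ≤ 0.961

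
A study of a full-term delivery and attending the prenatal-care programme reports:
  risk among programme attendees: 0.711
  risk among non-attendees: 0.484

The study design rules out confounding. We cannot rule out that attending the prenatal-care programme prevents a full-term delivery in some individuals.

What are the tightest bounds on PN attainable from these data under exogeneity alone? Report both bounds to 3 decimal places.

0.319 ≤ PN ≤ 0.726

Let p₁ = 0.711, p₀ = 0.484.
Under exogeneity alone the bounds on PN are max{0,(p₁−p₀)/p₁} ≤ PN ≤ min{1,(1−p₀)/p₁}.
  lower = (p₁ − p₀)/p₁ = 0.227 / 0.711 ≈ 0.3193
  upper = min{1, (1 − p₀)/p₁} = 0.516 / 0.711 ≈ 0.7257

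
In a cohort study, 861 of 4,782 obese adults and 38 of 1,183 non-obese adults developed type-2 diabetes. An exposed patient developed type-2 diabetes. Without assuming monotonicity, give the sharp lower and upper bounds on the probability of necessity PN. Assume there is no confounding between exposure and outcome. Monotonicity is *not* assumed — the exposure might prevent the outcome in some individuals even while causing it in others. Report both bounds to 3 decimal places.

0.822 ≤ PN ≤ 1.000

p₁ = P(outcome | exposed) = 861/4782 = 0.18005
p₀ = P(outcome | unexposed) = 38/1183 = 0.032122
Under exogeneity alone the bounds on PN are max{0,(p₁−p₀)/p₁} ≤ PN ≤ min{1,(1−p₀)/p₁}.
  lower = (p₁ − p₀)/p₁ = 0.14793 / 0.18005 ≈ 0.8216
  upper = min{1, (1 − p₀)/p₁} = 0.96788 / 0.18005 ≈ 5.3756 → capped at 1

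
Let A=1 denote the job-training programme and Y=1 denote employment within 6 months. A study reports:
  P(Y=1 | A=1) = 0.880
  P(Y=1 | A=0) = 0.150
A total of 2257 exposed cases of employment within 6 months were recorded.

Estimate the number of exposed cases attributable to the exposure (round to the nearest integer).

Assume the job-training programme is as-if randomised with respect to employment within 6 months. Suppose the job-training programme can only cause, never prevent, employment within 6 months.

Let p₁ = 0.88, p₀ = 0.15.
PN = (p₁ − p₀)/p₁ = (0.88 − 0.15) / 0.88 ≈ 0.82955.
Attributable cases ≈ PN × (exposed cases) = 0.82955 × 2257 ≈ 1872.28.

about 1872 cases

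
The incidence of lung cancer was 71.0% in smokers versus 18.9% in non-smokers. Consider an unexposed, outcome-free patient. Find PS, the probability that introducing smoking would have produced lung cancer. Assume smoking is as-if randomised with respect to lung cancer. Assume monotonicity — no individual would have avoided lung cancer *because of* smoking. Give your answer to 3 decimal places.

PS ≈ 0.642

p₁ = 0.71, p₀ = 0.189.
Under exogeneity and monotonicity, PS = (p₁ − p₀) / (1 − p₀).
PS = (0.71 − 0.189) / (1 − 0.189) = 0.521 / 0.811 ≈ 0.6424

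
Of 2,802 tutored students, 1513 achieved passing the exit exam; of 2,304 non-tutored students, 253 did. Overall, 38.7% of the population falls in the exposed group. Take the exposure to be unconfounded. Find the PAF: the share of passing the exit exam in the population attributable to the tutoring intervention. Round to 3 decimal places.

PAF ≈ 0.603

p₁ = P(outcome | exposed) = 1513/2802 = 0.53997
p₀ = P(outcome | unexposed) = 253/2304 = 0.10981
Overall risk P(Y=1) = π·p₁ + (1−π)·p₀ = 0.387×0.53997 + 0.613×0.10981 = 0.27628.
Under exogeneity, PAF = [P(Y=1) − p₀] / P(Y=1).
PAF = (0.27628 − 0.10981) / 0.27628 ≈ 0.6025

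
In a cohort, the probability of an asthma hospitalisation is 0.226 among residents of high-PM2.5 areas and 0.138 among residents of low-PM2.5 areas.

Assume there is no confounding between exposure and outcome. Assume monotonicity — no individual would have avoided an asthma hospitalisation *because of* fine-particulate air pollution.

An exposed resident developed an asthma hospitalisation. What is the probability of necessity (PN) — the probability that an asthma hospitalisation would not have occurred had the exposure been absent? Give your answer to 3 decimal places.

PN ≈ 0.389

Let p₁ = 0.226, p₀ = 0.138.
Under exogeneity and monotonicity, PN = (p₁ − p₀) / p₁.
PN = (0.226 − 0.138) / 0.226 = 0.088 / 0.226 ≈ 0.3894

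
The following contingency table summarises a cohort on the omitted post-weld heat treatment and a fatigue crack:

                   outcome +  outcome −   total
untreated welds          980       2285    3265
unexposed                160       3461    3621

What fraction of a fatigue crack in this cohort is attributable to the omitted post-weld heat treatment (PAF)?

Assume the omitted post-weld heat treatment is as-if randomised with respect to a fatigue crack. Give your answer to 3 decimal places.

p₁ = P(outcome | exposed) = 980/3265 = 0.30015
p₀ = P(outcome | unexposed) = 160/3621 = 0.044187
Exposure prevalence π = 3265/6886 = 0.47415; overall risk P(Y=1) = 0.16555.
Under exogeneity, PAF = [P(Y=1) − p₀]/P(Y=1).
PAF = (0.16555 − 0.044187) / 0.16555 ≈ 0.7331

PAF ≈ 0.733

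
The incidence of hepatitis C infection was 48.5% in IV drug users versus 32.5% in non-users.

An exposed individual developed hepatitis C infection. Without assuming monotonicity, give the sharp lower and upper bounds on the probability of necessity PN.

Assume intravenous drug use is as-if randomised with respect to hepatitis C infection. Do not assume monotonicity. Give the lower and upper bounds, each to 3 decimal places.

p₁ = 0.485, p₀ = 0.325.
Under exogeneity alone the bounds on PN are max{0,(p₁−p₀)/p₁} ≤ PN ≤ min{1,(1−p₀)/p₁}.
  lower = (p₁ − p₀)/p₁ = 0.16 / 0.485 ≈ 0.3299
  upper = min{1, (1 − p₀)/p₁} = 0.675 / 0.485 ≈ 1.3918 → capped at 1

0.330 ≤ PN ≤ 1.000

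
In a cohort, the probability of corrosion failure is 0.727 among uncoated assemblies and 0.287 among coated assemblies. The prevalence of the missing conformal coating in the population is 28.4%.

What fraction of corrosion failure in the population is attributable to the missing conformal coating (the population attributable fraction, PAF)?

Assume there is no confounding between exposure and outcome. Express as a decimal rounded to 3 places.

PAF ≈ 0.303

Let p₁ = 0.727, p₀ = 0.287.
Overall risk P(Y=1) = π·p₁ + (1−π)·p₀ = 0.284×0.727 + 0.716×0.287 = 0.41196.
Under exogeneity, PAF = [P(Y=1) − p₀] / P(Y=1).
PAF = (0.41196 − 0.287) / 0.41196 ≈ 0.3033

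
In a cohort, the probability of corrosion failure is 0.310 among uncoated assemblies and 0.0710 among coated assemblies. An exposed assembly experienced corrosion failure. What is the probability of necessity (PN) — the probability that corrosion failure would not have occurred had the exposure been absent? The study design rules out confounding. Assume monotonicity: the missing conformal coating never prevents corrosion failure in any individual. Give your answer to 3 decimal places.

Let p₁ = 0.31, p₀ = 0.071.
Under exogeneity and monotonicity, PN = (p₁ − p₀) / p₁.
PN = (0.31 − 0.071) / 0.31 = 0.239 / 0.31 ≈ 0.7710

PN ≈ 0.771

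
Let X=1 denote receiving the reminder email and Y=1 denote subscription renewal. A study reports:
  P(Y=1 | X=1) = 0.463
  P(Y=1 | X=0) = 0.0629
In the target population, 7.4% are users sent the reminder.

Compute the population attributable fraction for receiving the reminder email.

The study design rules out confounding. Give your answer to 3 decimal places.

PAF ≈ 0.320

Let p₁ = 0.463, p₀ = 0.0629.
Overall risk P(Y=1) = π·p₁ + (1−π)·p₀ = 0.074×0.463 + 0.926×0.0629 = 0.092507.
Under exogeneity, PAF = [P(Y=1) − p₀] / P(Y=1).
PAF = (0.092507 − 0.0629) / 0.092507 ≈ 0.3201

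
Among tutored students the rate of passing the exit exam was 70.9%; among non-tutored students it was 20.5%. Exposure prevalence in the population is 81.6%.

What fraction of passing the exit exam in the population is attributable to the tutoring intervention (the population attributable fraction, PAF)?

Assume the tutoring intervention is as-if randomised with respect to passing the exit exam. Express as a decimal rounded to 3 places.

p₁ = 0.709, p₀ = 0.205.
Overall risk P(Y=1) = π·p₁ + (1−π)·p₀ = 0.816×0.709 + 0.184×0.205 = 0.61626.
Under exogeneity, PAF = [P(Y=1) − p₀] / P(Y=1).
PAF = (0.61626 − 0.205) / 0.61626 ≈ 0.6674

PAF ≈ 0.667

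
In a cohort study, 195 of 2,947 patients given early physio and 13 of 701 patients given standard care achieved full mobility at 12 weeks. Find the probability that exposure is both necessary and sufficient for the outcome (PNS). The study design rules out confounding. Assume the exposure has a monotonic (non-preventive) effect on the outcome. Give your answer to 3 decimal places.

p₁ = P(outcome | exposed) = 195/2947 = 0.066169
p₀ = P(outcome | unexposed) = 13/701 = 0.018545
Under exogeneity and monotonicity, PNS = p₁ − p₀.
PNS = 0.066169 − 0.018545 = 0.047624

PNS ≈ 0.048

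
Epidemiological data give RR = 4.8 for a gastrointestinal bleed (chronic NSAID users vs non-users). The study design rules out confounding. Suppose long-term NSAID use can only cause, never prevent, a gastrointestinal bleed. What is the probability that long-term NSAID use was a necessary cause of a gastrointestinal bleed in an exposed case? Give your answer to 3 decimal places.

Under exogeneity and monotonicity, PN = (RR − 1) / RR = 1 − 1/RR.
PN = (4.8 − 1) / 4.8 = 3.8 / 4.8 ≈ 0.7917

PN ≈ 0.792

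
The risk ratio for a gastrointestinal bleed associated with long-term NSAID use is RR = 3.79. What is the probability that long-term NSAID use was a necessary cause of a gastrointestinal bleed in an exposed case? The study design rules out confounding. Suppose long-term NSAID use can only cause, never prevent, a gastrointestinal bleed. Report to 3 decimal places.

PN ≈ 0.736

Under exogeneity and monotonicity, PN = (RR − 1) / RR = 1 − 1/RR.
PN = (3.79 − 1) / 3.79 = 2.79 / 3.79 ≈ 0.7361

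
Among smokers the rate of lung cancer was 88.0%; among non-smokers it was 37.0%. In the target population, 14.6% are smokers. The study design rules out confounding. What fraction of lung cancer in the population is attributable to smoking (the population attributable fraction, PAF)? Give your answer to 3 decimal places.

PAF ≈ 0.168

p₁ = 0.88, p₀ = 0.37.
Overall risk P(Y=1) = π·p₁ + (1−π)·p₀ = 0.146×0.88 + 0.854×0.37 = 0.44446.
Under exogeneity, PAF = [P(Y=1) − p₀] / P(Y=1).
PAF = (0.44446 − 0.37) / 0.44446 ≈ 0.1675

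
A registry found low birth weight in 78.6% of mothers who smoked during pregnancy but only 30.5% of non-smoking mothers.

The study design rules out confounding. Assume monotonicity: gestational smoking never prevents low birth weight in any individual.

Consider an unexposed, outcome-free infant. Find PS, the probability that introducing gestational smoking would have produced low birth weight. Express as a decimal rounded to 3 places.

p₁ = 0.786, p₀ = 0.305.
Under exogeneity and monotonicity, PS = (p₁ − p₀) / (1 − p₀).
PS = (0.786 − 0.305) / (1 − 0.305) = 0.481 / 0.695 ≈ 0.6921

PS ≈ 0.692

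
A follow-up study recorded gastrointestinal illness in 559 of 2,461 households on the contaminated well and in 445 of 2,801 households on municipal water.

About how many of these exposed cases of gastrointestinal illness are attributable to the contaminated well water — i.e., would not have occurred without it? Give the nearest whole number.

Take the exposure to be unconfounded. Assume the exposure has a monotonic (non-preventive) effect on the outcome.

about 168 cases

p₁ = P(outcome | exposed) = 559/2461 = 0.22714
p₀ = P(outcome | unexposed) = 445/2801 = 0.15887
PN = (p₁ − p₀)/p₁ = (0.22714 − 0.15887) / 0.22714 ≈ 0.30057.
Attributable cases ≈ PN × (exposed cases) = 0.30057 × 559 ≈ 168.02.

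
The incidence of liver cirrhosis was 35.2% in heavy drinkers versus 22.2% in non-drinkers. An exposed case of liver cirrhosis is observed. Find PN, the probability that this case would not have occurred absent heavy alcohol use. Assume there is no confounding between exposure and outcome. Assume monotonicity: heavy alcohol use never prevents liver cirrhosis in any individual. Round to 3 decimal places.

PN ≈ 0.369

p₁ = 0.352, p₀ = 0.222.
Under exogeneity and monotonicity, PN = (p₁ − p₀) / p₁.
PN = (0.352 − 0.222) / 0.352 = 0.13 / 0.352 ≈ 0.3693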